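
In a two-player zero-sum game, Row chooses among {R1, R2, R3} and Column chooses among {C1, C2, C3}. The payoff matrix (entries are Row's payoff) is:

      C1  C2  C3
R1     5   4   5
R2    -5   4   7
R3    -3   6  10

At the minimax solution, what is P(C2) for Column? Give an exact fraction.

Row minima: R1 → 4, R2 → -5, R3 → -3; maximin = 4.
Column maxima: C1 → 5, C2 → 6, C3 → 10; minimax = 5.
4 ≠ 5, so there is no saddle point; optimal play is mixed.
R2 is strictly dominated by R3, so Row never plays it.
C3 is strictly dominated by C2 (it gives Row strictly more in every row), so Column never plays it.
On the remaining 2×2 (R1, R3 vs C1, C2):
Let Row play R1 with probability p. Expected payoff against C1: 5p + (-3)(1−p) = 8p − 3; against C2: 4p + 6(1−p) = −2p + 6.
Setting these equal: 8p − 3 = −2p + 6 ⇒ 10p = 9 ⇒ p = 9/10, and the value is (8)·(9/10) − 3 = 21/5.
For Column: with q = P(C1), equating R1's and R3's payoffs gives q + 4 = −9q + 6 ⇒ q = 1/5.

4/5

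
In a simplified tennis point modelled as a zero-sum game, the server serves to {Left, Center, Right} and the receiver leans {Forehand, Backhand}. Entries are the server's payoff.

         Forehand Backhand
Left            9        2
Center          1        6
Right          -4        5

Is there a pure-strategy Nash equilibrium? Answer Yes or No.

No

Row minima: Left → 2, Center → 1, Right → -4; maximin = 2.
Column maxima: Forehand → 9, Backhand → 6; minimax = 6.
2 ≠ 6, so no pure-strategy equilibrium exists.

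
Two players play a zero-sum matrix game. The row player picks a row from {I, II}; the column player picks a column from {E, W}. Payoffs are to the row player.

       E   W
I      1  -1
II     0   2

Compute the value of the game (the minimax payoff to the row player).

1/2

Row minima: I → -1, II → 0; maximin = 0.
Column maxima: E → 1, W → 2; minimax = 1.
0 ≠ 1, so there is no saddle point; optimal play is mixed.
Let the row player play I with probability p. Expected payoff against E: 1p + 0(1−p) = p; against W: (-1)p + 2(1−p) = −3p + 2.
Setting these equal: p = −3p + 2 ⇒ 4p = 2 ⇒ p = 1/2, and the value is (1)·(1/2) = 1/2.
For the column player: with q = P(E), equating I's and II's payoffs gives 2q − 1 = −2q + 2 ⇒ q = 3/4.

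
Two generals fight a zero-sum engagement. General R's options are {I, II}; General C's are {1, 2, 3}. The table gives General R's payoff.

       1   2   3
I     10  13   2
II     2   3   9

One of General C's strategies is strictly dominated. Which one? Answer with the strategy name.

1 holds General R's payoff strictly below 2 in every row: 10 < 13, 2 < 3.
So 2 is strictly dominated for General C.

2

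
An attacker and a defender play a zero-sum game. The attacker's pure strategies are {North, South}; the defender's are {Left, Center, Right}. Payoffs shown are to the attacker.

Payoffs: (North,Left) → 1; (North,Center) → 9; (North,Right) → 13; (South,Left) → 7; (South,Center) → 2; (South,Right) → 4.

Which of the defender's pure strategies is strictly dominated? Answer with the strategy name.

Right

Center holds the attacker's payoff strictly below Right in every row: 9 < 13, 2 < 4.
So Right is strictly dominated for the defender.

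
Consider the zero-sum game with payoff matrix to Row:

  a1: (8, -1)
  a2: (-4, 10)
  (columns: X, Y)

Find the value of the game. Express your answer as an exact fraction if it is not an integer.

76/23

Row minima: a1 → -1, a2 → -4; maximin = -1.
Column maxima: X → 8, Y → 10; minimax = 8.
-1 ≠ 8, so there is no saddle point; optimal play is mixed.
Let Row play a1 with probability p. Expected payoff against X: 8p + (-4)(1−p) = 12p − 4; against Y: (-1)p + 10(1−p) = −11p + 10.
Setting these equal: 12p − 4 = −11p + 10 ⇒ 23p = 14 ⇒ p = 14/23, and the value is (12)·(14/23) − 4 = 76/23.
For Column: with q = P(X), equating a1's and a2's payoffs gives 9q − 1 = −14q + 10 ⇒ q = 11/23.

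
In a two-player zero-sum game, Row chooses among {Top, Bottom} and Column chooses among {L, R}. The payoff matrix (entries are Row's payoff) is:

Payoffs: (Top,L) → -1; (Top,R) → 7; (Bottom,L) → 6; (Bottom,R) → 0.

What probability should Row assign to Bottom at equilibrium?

Row minima: Top → -1, Bottom → 0; maximin = 0.
Column maxima: L → 6, R → 7; minimax = 6.
0 ≠ 6, so there is no saddle point; optimal play is mixed.
Let Row play Top with probability p. Expected payoff against L: (-1)p + 6(1−p) = −7p + 6; against R: 7p + 0(1−p) = 7p.
Setting these equal: −7p + 6 = 7p ⇒ −14p = -6 ⇒ p = 3/7, and the value is (-7)·(3/7) + 6 = 3.
For Column: with q = P(L), equating Top's and Bottom's payoffs gives −8q + 7 = 6q ⇒ q = 1/2.

4/7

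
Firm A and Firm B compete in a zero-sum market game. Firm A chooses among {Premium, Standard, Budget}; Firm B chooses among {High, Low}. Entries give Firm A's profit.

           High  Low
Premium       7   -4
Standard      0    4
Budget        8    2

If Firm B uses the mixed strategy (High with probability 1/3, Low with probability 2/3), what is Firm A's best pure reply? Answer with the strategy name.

Expected payoff of Premium: (1/3)·7 + (2/3)·(-4) = -1/3.
Expected payoff of Standard: (1/3)·0 + (2/3)·4 = 8/3.
Expected payoff of Budget: (1/3)·8 + (2/3)·2 = 4.
The largest is 4, so Firm A's best response is Budget.

Budget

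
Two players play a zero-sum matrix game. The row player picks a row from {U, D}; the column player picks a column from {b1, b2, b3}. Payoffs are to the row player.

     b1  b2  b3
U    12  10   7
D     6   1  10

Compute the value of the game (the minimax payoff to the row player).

Row minima: U → 7, D → 1; maximin = 7.
Column maxima: b1 → 12, b2 → 10, b3 → 10; minimax = 10.
7 ≠ 10, so there is no saddle point; optimal play is mixed.
b1 is strictly dominated by b2 (it gives the row player strictly more in every row), so the column player never plays it.
On the remaining 2×2 (U, D vs b2, b3):
Let the row player play U with probability p. Expected payoff against b2: 10p + 1(1−p) = 9p + 1; against b3: 7p + 10(1−p) = −3p + 10.
Setting these equal: 9p + 1 = −3p + 10 ⇒ 12p = 9 ⇒ p = 3/4, and the value is (9)·(3/4) + 1 = 31/4.
For the column player: with q = P(b2), equating U's and D's payoffs gives 3q + 7 = −9q + 10 ⇒ q = 1/4.

31/4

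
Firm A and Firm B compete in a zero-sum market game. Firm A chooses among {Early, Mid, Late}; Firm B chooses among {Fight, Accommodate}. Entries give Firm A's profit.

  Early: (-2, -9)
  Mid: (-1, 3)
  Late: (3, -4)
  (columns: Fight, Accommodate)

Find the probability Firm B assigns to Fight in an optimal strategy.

Row minima: Early → -9, Mid → -1, Late → -4; maximin = -1.
Column maxima: Fight → 3, Accommodate → 3; minimax = 3.
-1 ≠ 3, so there is no saddle point; optimal play is mixed.
Early is strictly dominated by Mid, so Firm A never plays it.
On the remaining 2×2 (Mid, Late vs Fight, Accommodate):
Let Firm A play Mid with probability p. Expected payoff against Fight: (-1)p + 3(1−p) = −4p + 3; against Accommodate: 3p + (-4)(1−p) = 7p − 4.
Setting these equal: −4p + 3 = 7p − 4 ⇒ −11p = -7 ⇒ p = 7/11, and the value is (-4)·(7/11) + 3 = 5/11.
For Firm B: with q = P(Fight), equating Mid's and Late's payoffs gives −4q + 3 = 7q − 4 ⇒ q = 7/11.

7/11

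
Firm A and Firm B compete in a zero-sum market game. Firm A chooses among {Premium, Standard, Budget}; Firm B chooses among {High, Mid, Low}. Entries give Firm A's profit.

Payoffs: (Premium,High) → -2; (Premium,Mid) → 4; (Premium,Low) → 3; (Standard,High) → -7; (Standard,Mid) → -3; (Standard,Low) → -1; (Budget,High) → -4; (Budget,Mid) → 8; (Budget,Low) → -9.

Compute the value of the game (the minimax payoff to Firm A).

-2

Row minima: Premium → -2, Standard → -7, Budget → -9; maximin = -2.
Column maxima: High → -2, Mid → 8, Low → 3; minimax = -2.
Since maximin = minimax = -2, there is a saddle point and the value is -2.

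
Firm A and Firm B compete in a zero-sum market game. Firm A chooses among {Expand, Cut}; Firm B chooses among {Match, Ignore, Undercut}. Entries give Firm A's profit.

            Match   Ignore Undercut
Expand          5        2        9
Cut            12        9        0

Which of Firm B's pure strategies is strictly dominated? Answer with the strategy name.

Match

Ignore holds Firm A's payoff strictly below Match in every row: 2 < 5, 9 < 12.
So Match is strictly dominated for Firm B.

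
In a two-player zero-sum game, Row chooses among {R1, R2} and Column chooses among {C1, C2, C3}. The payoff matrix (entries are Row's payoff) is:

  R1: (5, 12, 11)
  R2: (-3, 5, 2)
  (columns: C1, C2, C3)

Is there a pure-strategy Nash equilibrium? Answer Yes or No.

Yes

Row minima: R1 → 5, R2 → -3; maximin = 5.
Column maxima: C1 → 5, C2 → 12, C3 → 11; minimax = 5.
maximin = minimax = 5, so a saddle point exists.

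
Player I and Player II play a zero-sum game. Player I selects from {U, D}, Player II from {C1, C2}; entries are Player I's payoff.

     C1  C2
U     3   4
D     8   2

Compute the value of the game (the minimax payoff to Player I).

26/7

Row minima: U → 3, D → 2; maximin = 3.
Column maxima: C1 → 8, C2 → 4; minimax = 4.
3 ≠ 4, so there is no saddle point; optimal play is mixed.
Let Player I play U with probability p. Expected payoff against C1: 3p + 8(1−p) = −5p + 8; against C2: 4p + 2(1−p) = 2p + 2.
Setting these equal: −5p + 8 = 2p + 2 ⇒ −7p = -6 ⇒ p = 6/7, and the value is (-5)·(6/7) + 8 = 26/7.
For Player II: with q = P(C1), equating U's and D's payoffs gives −q + 4 = 6q + 2 ⇒ q = 2/7.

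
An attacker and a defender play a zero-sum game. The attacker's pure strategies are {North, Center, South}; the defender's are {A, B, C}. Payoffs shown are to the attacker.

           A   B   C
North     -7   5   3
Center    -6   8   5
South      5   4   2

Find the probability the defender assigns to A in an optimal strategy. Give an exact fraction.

Row minima: North → -7, Center → -6, South → 2; maximin = 2.
Column maxima: A → 5, B → 8, C → 5; minimax = 5.
2 ≠ 5, so there is no saddle point; optimal play is mixed.
North is strictly dominated by Center, so the attacker never plays it.
B is strictly dominated by C (it gives the attacker strictly more in every row), so the defender never plays it.
On the remaining 2×2 (Center, South vs A, C):
Let the attacker play Center with probability p. Expected payoff against A: (-6)p + 5(1−p) = −11p + 5; against C: 5p + 2(1−p) = 3p + 2.
Setting these equal: −11p + 5 = 3p + 2 ⇒ −14p = -3 ⇒ p = 3/14, and the value is (-11)·(3/14) + 5 = 37/14.
For the defender: with q = P(A), equating Center's and South's payoffs gives −11q + 5 = 3q + 2 ⇒ q = 3/14.

3/14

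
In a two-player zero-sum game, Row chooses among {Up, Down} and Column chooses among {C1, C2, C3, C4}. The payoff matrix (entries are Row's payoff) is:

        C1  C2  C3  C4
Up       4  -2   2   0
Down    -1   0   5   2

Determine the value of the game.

Row minima: Up → -2, Down → -1; maximin = -1.
Column maxima: C1 → 4, C2 → 0, C3 → 5, C4 → 2; minimax = 0.
-1 ≠ 0, so there is no saddle point; optimal play is mixed.
C3 is strictly dominated by C2 (it gives Row strictly more in every row), so Column never plays it.
C4 is strictly dominated by C2 (it gives Row strictly more in every row), so Column never plays it.
On the remaining 2×2 (Up, Down vs C1, C2):
Let Row play Up with probability p. Expected payoff against C1: 4p + (-1)(1−p) = 5p − 1; against C2: (-2)p + 0(1−p) = −2p.
Setting these equal: 5p − 1 = −2p ⇒ 7p = 1 ⇒ p = 1/7, and the value is (5)·(1/7) − 1 = -2/7.
For Column: with q = P(C1), equating Up's and Down's payoffs gives 6q − 2 = −q ⇒ q = 2/7.

-2/7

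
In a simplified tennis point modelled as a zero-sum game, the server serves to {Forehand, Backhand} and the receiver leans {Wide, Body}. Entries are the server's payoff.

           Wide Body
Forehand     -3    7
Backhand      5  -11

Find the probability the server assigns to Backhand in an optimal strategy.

5/13

Row minima: Forehand → -3, Backhand → -11; maximin = -3.
Column maxima: Wide → 5, Body → 7; minimax = 5.
-3 ≠ 5, so there is no saddle point; optimal play is mixed.
Let the server play Forehand with probability p. Expected payoff against Wide: (-3)p + 5(1−p) = −8p + 5; against Body: 7p + (-11)(1−p) = 18p − 11.
Setting these equal: −8p + 5 = 18p − 11 ⇒ −26p = -16 ⇒ p = 8/13, and the value is (-8)·(8/13) + 5 = 1/13.
For the receiver: with q = P(Wide), equating Forehand's and Backhand's payoffs gives −10q + 7 = 16q − 11 ⇒ q = 9/13.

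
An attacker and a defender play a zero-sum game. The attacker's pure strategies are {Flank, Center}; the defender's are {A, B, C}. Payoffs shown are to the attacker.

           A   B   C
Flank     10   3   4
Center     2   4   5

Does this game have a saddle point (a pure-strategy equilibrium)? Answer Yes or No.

No

Row minima: Flank → 3, Center → 2; maximin = 3.
Column maxima: A → 10, B → 4, C → 5; minimax = 4.
3 ≠ 4, so no pure-strategy equilibrium exists.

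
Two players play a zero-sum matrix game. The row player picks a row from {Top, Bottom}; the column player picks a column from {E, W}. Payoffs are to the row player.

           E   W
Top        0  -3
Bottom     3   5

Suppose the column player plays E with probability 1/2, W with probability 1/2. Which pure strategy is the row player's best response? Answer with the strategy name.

Bottom

Expected payoff of Top: (1/2)·0 + (1/2)·(-3) = -3/2.
Expected payoff of Bottom: (1/2)·3 + (1/2)·5 = 4.
The largest is 4, so the row player's best response is Bottom.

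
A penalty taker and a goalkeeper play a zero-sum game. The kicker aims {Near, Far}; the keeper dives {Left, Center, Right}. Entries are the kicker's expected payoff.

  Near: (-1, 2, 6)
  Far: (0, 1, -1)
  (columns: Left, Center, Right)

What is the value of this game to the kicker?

-1/8

Row minima: Near → -1, Far → -1; maximin = -1.
Column maxima: Left → 0, Center → 2, Right → 6; minimax = 0.
-1 ≠ 0, so there is no saddle point; optimal play is mixed.
Center is strictly dominated by Left (it gives the kicker strictly more in every row), so the keeper never plays it.
On the remaining 2×2 (Near, Far vs Left, Right):
Let the kicker play Near with probability p. Expected payoff against Left: (-1)p + 0(1−p) = −p; against Right: 6p + (-1)(1−p) = 7p − 1.
Setting these equal: −p = 7p − 1 ⇒ −8p = -1 ⇒ p = 1/8, and the value is (-1)·(1/8) = -1/8.
For the keeper: with q = P(Left), equating Near's and Far's payoffs gives −7q + 6 = q − 1 ⇒ q = 7/8.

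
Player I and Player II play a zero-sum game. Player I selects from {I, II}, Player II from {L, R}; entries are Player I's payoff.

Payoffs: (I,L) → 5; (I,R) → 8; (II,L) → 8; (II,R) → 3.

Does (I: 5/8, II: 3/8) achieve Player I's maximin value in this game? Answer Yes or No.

Against L this mix gives (5/8)·5 + (3/8)·8 = 49/8.
Against R this mix gives (5/8)·8 + (3/8)·3 = 49/8.
All of Player II's active replies (L, R) yield 49/8, and no column does worse for Player I. The mix makes Player II indifferent and guarantees 49/8, so it is optimal.

Yes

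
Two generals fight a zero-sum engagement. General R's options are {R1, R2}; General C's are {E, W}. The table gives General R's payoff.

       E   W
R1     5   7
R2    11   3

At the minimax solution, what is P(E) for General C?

Row minima: R1 → 5, R2 → 3; maximin = 5.
Column maxima: E → 11, W → 7; minimax = 7.
5 ≠ 7, so there is no saddle point; optimal play is mixed.
Let General R play R1 with probability p. Expected payoff against E: 5p + 11(1−p) = −6p + 11; against W: 7p + 3(1−p) = 4p + 3.
Setting these equal: −6p + 11 = 4p + 3 ⇒ −10p = -8 ⇒ p = 4/5, and the value is (-6)·(4/5) + 11 = 31/5.
For General C: with q = P(E), equating R1's and R2's payoffs gives −2q + 7 = 8q + 3 ⇒ q = 2/5.

2/5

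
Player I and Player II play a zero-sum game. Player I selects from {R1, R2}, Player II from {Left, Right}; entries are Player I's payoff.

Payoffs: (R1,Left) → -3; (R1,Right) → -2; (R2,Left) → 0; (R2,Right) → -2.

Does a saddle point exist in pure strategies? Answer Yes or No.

Yes

Row minima: R1 → -3, R2 → -2; maximin = -2.
Column maxima: Left → 0, Right → -2; minimax = -2.
maximin = minimax = -2, so a saddle point exists.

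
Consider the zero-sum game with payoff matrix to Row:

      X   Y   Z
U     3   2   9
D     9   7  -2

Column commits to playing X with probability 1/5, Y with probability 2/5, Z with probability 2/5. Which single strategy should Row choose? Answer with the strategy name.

U

Expected payoff of U: (1/5)·3 + (2/5)·2 + (2/5)·9 = 5.
Expected payoff of D: (1/5)·9 + (2/5)·7 + (2/5)·(-2) = 19/5.
The largest is 5, so Row's best response is U.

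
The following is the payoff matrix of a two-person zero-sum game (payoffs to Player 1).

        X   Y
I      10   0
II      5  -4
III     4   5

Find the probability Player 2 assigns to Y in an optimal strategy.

Row minima: I → 0, II → -4, III → 4; maximin = 4.
Column maxima: X → 10, Y → 5; minimax = 5.
4 ≠ 5, so there is no saddle point; optimal play is mixed.
II is strictly dominated by I, so Player 1 never plays it.
On the remaining 2×2 (I, III vs X, Y):
Let Player 1 play I with probability p. Expected payoff against X: 10p + 4(1−p) = 6p + 4; against Y: 0p + 5(1−p) = −5p + 5.
Setting these equal: 6p + 4 = −5p + 5 ⇒ 11p = 1 ⇒ p = 1/11, and the value is (6)·(1/11) + 4 = 50/11.
For Player 2: with q = P(X), equating I's and III's payoffs gives 10q = −q + 5 ⇒ q = 5/11.

6/11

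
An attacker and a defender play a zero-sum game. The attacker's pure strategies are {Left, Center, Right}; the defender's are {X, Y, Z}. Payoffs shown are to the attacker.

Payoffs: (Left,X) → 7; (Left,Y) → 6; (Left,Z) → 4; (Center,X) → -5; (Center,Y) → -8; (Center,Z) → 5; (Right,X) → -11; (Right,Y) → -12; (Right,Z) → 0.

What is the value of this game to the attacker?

62/15

Row minima: Left → 4, Center → -8, Right → -12; maximin = 4.
Column maxima: X → 7, Y → 6, Z → 5; minimax = 5.
4 ≠ 5, so there is no saddle point; optimal play is mixed.
Right is strictly dominated by Left, so the attacker never plays it.
X is strictly dominated by Y (it gives the attacker strictly more in every row), so the defender never plays it.
On the remaining 2×2 (Left, Center vs Y, Z):
Let the attacker play Left with probability p. Expected payoff against Y: 6p + (-8)(1−p) = 14p − 8; against Z: 4p + 5(1−p) = −p + 5.
Setting these equal: 14p − 8 = −p + 5 ⇒ 15p = 13 ⇒ p = 13/15, and the value is (14)·(13/15) − 8 = 62/15.
For the defender: with q = P(Y), equating Left's and Center's payoffs gives 2q + 4 = −13q + 5 ⇒ q = 1/15.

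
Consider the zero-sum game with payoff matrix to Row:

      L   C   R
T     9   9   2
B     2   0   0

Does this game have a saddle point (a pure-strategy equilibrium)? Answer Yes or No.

Yes

Row minima: T → 2, B → 0; maximin = 2.
Column maxima: L → 9, C → 9, R → 2; minimax = 2.
maximin = minimax = 2, so a saddle point exists.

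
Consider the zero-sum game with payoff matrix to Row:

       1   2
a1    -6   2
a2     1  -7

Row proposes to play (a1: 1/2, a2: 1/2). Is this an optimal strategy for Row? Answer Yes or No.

Against 1 this mix gives (1/2)·(-6) + (1/2)·1 = -5/2.
Against 2 this mix gives (1/2)·2 + (1/2)·(-7) = -5/2.
All of Column's active replies (1, 2) yield -5/2, and no column does worse for Row. The mix makes Column indifferent and guarantees -5/2, so it is optimal.

Yes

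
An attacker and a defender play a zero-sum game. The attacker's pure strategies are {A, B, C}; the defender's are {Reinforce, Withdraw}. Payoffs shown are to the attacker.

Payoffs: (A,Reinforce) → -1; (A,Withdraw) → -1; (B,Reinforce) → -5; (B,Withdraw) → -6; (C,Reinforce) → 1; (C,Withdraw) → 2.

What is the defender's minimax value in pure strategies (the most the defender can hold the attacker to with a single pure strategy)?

1

Column maxima: Reinforce → 1, Withdraw → 2.
The smallest of these is 1.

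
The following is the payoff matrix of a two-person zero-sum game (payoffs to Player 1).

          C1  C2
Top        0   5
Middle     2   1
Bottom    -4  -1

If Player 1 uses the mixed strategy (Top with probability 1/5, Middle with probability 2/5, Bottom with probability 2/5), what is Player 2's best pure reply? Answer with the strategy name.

C1

If Player 2 plays C1, Player 1's expected payoff is (1/5)·0 + (2/5)·2 + (2/5)·(-4) = -4/5.
If Player 2 plays C2, Player 1's expected payoff is (1/5)·5 + (2/5)·1 + (2/5)·(-1) = 1.
Player 2 minimizes Player 1's payoff; the smallest is -4/5, so the best response is C1.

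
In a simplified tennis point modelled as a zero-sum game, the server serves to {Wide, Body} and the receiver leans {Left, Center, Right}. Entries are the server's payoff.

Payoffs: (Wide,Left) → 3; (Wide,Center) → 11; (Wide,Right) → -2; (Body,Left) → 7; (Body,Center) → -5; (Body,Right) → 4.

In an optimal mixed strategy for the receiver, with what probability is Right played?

Row minima: Wide → -2, Body → -5; maximin = -2.
Column maxima: Left → 7, Center → 11, Right → 4; minimax = 4.
-2 ≠ 4, so there is no saddle point; optimal play is mixed.
Left is strictly dominated by Right (it gives the server strictly more in every row), so the receiver never plays it.
On the remaining 2×2 (Wide, Body vs Center, Right):
Let the server play Wide with probability p. Expected payoff against Center: 11p + (-5)(1−p) = 16p − 5; against Right: (-2)p + 4(1−p) = −6p + 4.
Setting these equal: 16p − 5 = −6p + 4 ⇒ 22p = 9 ⇒ p = 9/22, and the value is (16)·(9/22) − 5 = 17/11.
For the receiver: with q = P(Center), equating Wide's and Body's payoffs gives 13q − 2 = −9q + 4 ⇒ q = 3/11.

8/11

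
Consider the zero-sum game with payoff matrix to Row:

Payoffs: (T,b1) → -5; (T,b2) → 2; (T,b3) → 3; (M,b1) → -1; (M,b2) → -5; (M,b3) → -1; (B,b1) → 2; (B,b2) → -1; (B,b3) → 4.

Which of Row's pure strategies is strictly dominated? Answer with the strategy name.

B gives a strictly higher payoff than M against every column: 2 > -1, -1 > -5, 4 > -1.
So M is strictly dominated and Row never plays it.

M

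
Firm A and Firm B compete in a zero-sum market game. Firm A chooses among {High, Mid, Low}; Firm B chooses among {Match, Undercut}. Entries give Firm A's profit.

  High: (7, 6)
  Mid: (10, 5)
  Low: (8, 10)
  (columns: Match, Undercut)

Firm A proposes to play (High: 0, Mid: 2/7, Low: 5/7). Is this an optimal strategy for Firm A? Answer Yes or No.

Yes

Against Match this mix gives (2/7)·10 + (5/7)·8 = 60/7.
Against Undercut this mix gives (2/7)·5 + (5/7)·10 = 60/7.
All of Firm B's active replies (Match, Undercut) yield 60/7, and no column does worse for Firm A. The mix makes Firm B indifferent and guarantees 60/7, so it is optimal.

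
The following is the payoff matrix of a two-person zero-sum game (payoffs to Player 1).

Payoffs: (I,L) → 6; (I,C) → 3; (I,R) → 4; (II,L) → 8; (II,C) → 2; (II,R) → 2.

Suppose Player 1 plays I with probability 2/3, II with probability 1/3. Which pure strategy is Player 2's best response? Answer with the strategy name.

C

If Player 2 plays L, Player 1's expected payoff is (2/3)·6 + (1/3)·8 = 20/3.
If Player 2 plays C, Player 1's expected payoff is (2/3)·3 + (1/3)·2 = 8/3.
If Player 2 plays R, Player 1's expected payoff is (2/3)·4 + (1/3)·2 = 10/3.
Player 2 minimizes Player 1's payoff; the smallest is 8/3, so the best response is C.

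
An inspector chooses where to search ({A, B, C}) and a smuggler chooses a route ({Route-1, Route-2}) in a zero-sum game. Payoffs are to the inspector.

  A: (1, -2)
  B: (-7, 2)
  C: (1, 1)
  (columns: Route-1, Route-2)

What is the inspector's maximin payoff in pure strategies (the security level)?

Row minima: A → -2, B → -7, C → 1.
The best of these is 1.

1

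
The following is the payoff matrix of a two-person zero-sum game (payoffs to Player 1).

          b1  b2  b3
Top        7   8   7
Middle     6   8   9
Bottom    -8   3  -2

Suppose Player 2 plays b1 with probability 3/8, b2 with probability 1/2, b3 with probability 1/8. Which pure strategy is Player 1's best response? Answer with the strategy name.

Expected payoff of Top: (3/8)·7 + (1/2)·8 + (1/8)·7 = 15/2.
Expected payoff of Middle: (3/8)·6 + (1/2)·8 + (1/8)·9 = 59/8.
Expected payoff of Bottom: (3/8)·(-8) + (1/2)·3 + (1/8)·(-2) = -7/4.
The largest is 15/2, so Player 1's best response is Top.

Top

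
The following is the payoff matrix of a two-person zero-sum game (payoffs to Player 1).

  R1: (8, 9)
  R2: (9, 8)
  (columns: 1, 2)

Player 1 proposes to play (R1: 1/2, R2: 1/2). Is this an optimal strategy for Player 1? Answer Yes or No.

Against 1 this mix gives (1/2)·8 + (1/2)·9 = 17/2.
Against 2 this mix gives (1/2)·9 + (1/2)·8 = 17/2.
All of Player 2's active replies (1, 2) yield 17/2, and no column does worse for Player 1. The mix makes Player 2 indifferent and guarantees 17/2, so it is optimal.

Yes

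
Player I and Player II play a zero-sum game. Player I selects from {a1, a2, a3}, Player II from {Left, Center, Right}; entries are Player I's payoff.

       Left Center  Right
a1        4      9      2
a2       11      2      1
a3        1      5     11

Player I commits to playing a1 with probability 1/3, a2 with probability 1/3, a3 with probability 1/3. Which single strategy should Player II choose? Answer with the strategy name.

If Player II plays Left, Player I's expected payoff is (1/3)·4 + (1/3)·11 + (1/3)·1 = 16/3.
If Player II plays Center, Player I's expected payoff is (1/3)·9 + (1/3)·2 + (1/3)·5 = 16/3.
If Player II plays Right, Player I's expected payoff is (1/3)·2 + (1/3)·1 + (1/3)·11 = 14/3.
Player II minimizes Player I's payoff; the smallest is 14/3, so the best response is Right.

Right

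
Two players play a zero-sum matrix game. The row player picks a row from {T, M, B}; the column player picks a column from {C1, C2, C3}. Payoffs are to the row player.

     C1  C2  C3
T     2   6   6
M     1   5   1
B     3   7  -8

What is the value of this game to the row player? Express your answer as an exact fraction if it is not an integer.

34/15

Row minima: T → 2, M → 1, B → -8; maximin = 2.
Column maxima: C1 → 3, C2 → 7, C3 → 6; minimax = 3.
2 ≠ 3, so there is no saddle point; optimal play is mixed.
M is strictly dominated by T, so the row player never plays it.
C2 is strictly dominated by C1 (it gives the row player strictly more in every row), so the column player never plays it.
On the remaining 2×2 (T, B vs C1, C3):
Let the row player play T with probability p. Expected payoff against C1: 2p + 3(1−p) = −p + 3; against C3: 6p + (-8)(1−p) = 14p − 8.
Setting these equal: −p + 3 = 14p − 8 ⇒ −15p = -11 ⇒ p = 11/15, and the value is (-1)·(11/15) + 3 = 34/15.
For the column player: with q = P(C1), equating T's and B's payoffs gives −4q + 6 = 11q − 8 ⇒ q = 14/15.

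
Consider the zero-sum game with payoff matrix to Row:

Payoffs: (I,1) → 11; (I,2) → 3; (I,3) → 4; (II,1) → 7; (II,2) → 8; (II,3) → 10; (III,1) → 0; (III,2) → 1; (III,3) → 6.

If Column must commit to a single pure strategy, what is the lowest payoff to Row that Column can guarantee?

Column maxima: 1 → 11, 2 → 8, 3 → 10.
The smallest of these is 8.

8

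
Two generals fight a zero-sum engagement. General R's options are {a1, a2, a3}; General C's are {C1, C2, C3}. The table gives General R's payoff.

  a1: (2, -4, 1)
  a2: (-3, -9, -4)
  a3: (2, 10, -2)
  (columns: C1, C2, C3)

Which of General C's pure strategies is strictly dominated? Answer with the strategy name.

C3 holds General R's payoff strictly below C1 in every row: 1 < 2, -4 < -3, -2 < 2.
So C1 is strictly dominated for General C.

C1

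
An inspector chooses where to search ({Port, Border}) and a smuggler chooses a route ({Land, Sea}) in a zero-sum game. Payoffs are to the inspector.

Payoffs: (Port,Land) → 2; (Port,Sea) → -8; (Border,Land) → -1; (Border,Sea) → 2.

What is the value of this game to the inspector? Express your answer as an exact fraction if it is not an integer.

Row minima: Port → -8, Border → -1; maximin = -1.
Column maxima: Land → 2, Sea → 2; minimax = 2.
-1 ≠ 2, so there is no saddle point; optimal play is mixed.
Let the inspector play Port with probability p. Expected payoff against Land: 2p + (-1)(1−p) = 3p − 1; against Sea: (-8)p + 2(1−p) = −10p + 2.
Setting these equal: 3p − 1 = −10p + 2 ⇒ 13p = 3 ⇒ p = 3/13, and the value is (3)·(3/13) − 1 = -4/13.
For the smuggler: with q = P(Land), equating Port's and Border's payoffs gives 10q − 8 = −3q + 2 ⇒ q = 10/13.

-4/13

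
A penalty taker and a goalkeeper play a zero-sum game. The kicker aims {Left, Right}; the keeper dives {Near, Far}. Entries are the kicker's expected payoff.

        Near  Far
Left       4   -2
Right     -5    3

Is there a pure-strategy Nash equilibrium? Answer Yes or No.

Row minima: Left → -2, Right → -5; maximin = -2.
Column maxima: Near → 4, Far → 3; minimax = 3.
-2 ≠ 3, so no pure-strategy equilibrium exists.

No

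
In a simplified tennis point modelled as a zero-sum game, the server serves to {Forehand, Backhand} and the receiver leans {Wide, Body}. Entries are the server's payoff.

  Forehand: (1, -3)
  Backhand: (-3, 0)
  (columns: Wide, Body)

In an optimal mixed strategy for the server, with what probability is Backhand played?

Row minima: Forehand → -3, Backhand → -3; maximin = -3.
Column maxima: Wide → 1, Body → 0; minimax = 0.
-3 ≠ 0, so there is no saddle point; optimal play is mixed.
Let the server play Forehand with probability p. Expected payoff against Wide: 1p + (-3)(1−p) = 4p − 3; against Body: (-3)p + 0(1−p) = −3p.
Setting these equal: 4p − 3 = −3p ⇒ 7p = 3 ⇒ p = 3/7, and the value is (4)·(3/7) − 3 = -9/7.
For the receiver: with q = P(Wide), equating Forehand's and Backhand's payoffs gives 4q − 3 = −3q ⇒ q = 3/7.

4/7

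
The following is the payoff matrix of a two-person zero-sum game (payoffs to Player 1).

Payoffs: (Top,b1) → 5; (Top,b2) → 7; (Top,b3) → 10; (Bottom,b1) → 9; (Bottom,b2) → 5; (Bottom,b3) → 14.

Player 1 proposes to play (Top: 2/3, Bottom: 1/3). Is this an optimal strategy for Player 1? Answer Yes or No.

Yes

Against b1 this mix gives (2/3)·5 + (1/3)·9 = 19/3.
Against b2 this mix gives (2/3)·7 + (1/3)·5 = 19/3.
Against b3 this mix gives (2/3)·10 + (1/3)·14 = 34/3.
All of Player 2's active replies (b1, b2) yield 19/3, and no column does worse for Player 1. The mix makes Player 2 indifferent and guarantees 19/3, so it is optimal.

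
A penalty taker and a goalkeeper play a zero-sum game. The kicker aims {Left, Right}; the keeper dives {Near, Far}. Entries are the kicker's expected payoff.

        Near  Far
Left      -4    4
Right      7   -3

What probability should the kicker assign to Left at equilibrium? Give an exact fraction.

5/9

Row minima: Left → -4, Right → -3; maximin = -3.
Column maxima: Near → 7, Far → 4; minimax = 4.
-3 ≠ 4, so there is no saddle point; optimal play is mixed.
Let the kicker play Left with probability p. Expected payoff against Near: (-4)p + 7(1−p) = −11p + 7; against Far: 4p + (-3)(1−p) = 7p − 3.
Setting these equal: −11p + 7 = 7p − 3 ⇒ −18p = -10 ⇒ p = 5/9, and the value is (-11)·(5/9) + 7 = 8/9.
For the keeper: with q = P(Near), equating Left's and Right's payoffs gives −8q + 4 = 10q − 3 ⇒ q = 7/18.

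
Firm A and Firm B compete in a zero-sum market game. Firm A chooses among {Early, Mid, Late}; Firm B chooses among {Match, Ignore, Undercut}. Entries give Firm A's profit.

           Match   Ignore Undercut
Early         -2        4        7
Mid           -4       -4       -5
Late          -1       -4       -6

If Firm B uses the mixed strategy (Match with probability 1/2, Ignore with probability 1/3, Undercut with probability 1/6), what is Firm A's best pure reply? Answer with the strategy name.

Expected payoff of Early: (1/2)·(-2) + (1/3)·4 + (1/6)·7 = 3/2.
Expected payoff of Mid: (1/2)·(-4) + (1/3)·(-4) + (1/6)·(-5) = -25/6.
Expected payoff of Late: (1/2)·(-1) + (1/3)·(-4) + (1/6)·(-6) = -17/6.
The largest is 3/2, so Firm A's best response is Early.

Early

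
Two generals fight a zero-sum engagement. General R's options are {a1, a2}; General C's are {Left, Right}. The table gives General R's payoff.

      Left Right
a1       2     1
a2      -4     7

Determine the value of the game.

3/2

Row minima: a1 → 1, a2 → -4; maximin = 1.
Column maxima: Left → 2, Right → 7; minimax = 2.
1 ≠ 2, so there is no saddle point; optimal play is mixed.
Let General R play a1 with probability p. Expected payoff against Left: 2p + (-4)(1−p) = 6p − 4; against Right: 1p + 7(1−p) = −6p + 7.
Setting these equal: 6p − 4 = −6p + 7 ⇒ 12p = 11 ⇒ p = 11/12, and the value is (6)·(11/12) − 4 = 3/2.
For General C: with q = P(Left), equating a1's and a2's payoffs gives q + 1 = −11q + 7 ⇒ q = 1/2.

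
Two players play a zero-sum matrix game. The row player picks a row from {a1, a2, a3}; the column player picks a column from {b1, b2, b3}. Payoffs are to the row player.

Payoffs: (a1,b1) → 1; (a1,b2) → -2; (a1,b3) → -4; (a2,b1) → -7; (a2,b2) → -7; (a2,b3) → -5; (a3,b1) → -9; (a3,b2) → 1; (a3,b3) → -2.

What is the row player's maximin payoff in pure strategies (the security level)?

-4

Row minima: a1 → -4, a2 → -7, a3 → -9.
The best of these is -4.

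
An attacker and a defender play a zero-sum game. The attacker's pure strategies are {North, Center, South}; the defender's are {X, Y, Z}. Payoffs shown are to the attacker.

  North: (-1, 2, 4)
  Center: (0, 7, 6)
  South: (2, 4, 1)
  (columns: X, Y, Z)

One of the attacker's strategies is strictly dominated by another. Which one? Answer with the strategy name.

North

Center gives a strictly higher payoff than North against every column: 0 > -1, 7 > 2, 6 > 4.
So North is strictly dominated and the attacker never plays it.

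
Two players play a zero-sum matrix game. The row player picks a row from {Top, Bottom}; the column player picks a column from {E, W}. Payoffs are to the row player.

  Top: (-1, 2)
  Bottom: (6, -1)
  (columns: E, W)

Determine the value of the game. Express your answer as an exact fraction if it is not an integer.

11/10

Row minima: Top → -1, Bottom → -1; maximin = -1.
Column maxima: E → 6, W → 2; minimax = 2.
-1 ≠ 2, so there is no saddle point; optimal play is mixed.
Let the row player play Top with probability p. Expected payoff against E: (-1)p + 6(1−p) = −7p + 6; against W: 2p + (-1)(1−p) = 3p − 1.
Setting these equal: −7p + 6 = 3p − 1 ⇒ −10p = -7 ⇒ p = 7/10, and the value is (-7)·(7/10) + 6 = 11/10.
For the column player: with q = P(E), equating Top's and Bottom's payoffs gives −3q + 2 = 7q − 1 ⇒ q = 3/10.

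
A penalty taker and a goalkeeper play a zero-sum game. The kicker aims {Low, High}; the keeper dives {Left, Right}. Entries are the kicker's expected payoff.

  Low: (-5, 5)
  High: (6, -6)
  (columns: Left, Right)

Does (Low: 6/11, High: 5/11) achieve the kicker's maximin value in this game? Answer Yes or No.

Against Left this mix gives (6/11)·(-5) + (5/11)·6 = 0.
Against Right this mix gives (6/11)·5 + (5/11)·(-6) = 0.
All of the keeper's active replies (Left, Right) yield 0, and no column does worse for the kicker. The mix makes the keeper indifferent and guarantees 0, so it is optimal.

Yes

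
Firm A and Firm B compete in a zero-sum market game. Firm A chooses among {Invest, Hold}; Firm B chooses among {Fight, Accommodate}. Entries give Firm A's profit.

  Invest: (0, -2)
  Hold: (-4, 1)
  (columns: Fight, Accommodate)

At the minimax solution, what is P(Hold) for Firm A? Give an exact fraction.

2/7

Row minima: Invest → -2, Hold → -4; maximin = -2.
Column maxima: Fight → 0, Accommodate → 1; minimax = 0.
-2 ≠ 0, so there is no saddle point; optimal play is mixed.
Let Firm A play Invest with probability p. Expected payoff against Fight: 0p + (-4)(1−p) = 4p − 4; against Accommodate: (-2)p + 1(1−p) = −3p + 1.
Setting these equal: 4p − 4 = −3p + 1 ⇒ 7p = 5 ⇒ p = 5/7, and the value is (4)·(5/7) − 4 = -8/7.
For Firm B: with q = P(Fight), equating Invest's and Hold's payoffs gives 2q − 2 = −5q + 1 ⇒ q = 3/7.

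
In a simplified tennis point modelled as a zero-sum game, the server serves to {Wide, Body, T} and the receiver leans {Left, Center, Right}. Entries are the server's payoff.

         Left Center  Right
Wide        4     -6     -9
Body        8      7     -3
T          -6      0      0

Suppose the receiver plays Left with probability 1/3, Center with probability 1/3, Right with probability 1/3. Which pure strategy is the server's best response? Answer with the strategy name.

Expected payoff of Wide: (1/3)·4 + (1/3)·(-6) + (1/3)·(-9) = -11/3.
Expected payoff of Body: (1/3)·8 + (1/3)·7 + (1/3)·(-3) = 4.
Expected payoff of T: (1/3)·(-6) + (1/3)·0 + (1/3)·0 = -2.
The largest is 4, so the server's best response is Body.

Body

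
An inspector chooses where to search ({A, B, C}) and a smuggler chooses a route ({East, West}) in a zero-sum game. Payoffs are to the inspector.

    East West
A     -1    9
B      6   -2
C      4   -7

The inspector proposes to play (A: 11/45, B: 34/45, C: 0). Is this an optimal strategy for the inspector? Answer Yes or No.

Against East this mix gives (11/45)·(-1) + (34/45)·6 = 193/45.
Against West this mix gives (11/45)·9 + (34/45)·(-2) = 31/45.
The smuggler will play West, holding the inspector to 31/45. Shifting weight toward the row that does better against West would raise this floor (the equalizing mix achieves 26/9 against both West and East), so the proposed strategy is not optimal.

No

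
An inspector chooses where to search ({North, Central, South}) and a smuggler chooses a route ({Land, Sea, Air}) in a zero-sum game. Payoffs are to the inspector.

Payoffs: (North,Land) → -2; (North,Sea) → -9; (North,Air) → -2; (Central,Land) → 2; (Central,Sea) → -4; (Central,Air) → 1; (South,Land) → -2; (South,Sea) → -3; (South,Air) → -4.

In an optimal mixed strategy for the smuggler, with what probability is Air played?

1/6

Row minima: North → -9, Central → -4, South → -4; maximin = -4.
Column maxima: Land → 2, Sea → -3, Air → 1; minimax = -3.
-4 ≠ -3, so there is no saddle point; optimal play is mixed.
North is strictly dominated by Central, so the inspector never plays it.
Land is strictly dominated by Sea (it gives the inspector strictly more in every row), so the smuggler never plays it.
On the remaining 2×2 (Central, South vs Sea, Air):
Let the inspector play Central with probability p. Expected payoff against Sea: (-4)p + (-3)(1−p) = −p − 3; against Air: 1p + (-4)(1−p) = 5p − 4.
Setting these equal: −p − 3 = 5p − 4 ⇒ −6p = -1 ⇒ p = 1/6, and the value is (-1)·(1/6) − 3 = -19/6.
For the smuggler: with q = P(Sea), equating Central's and South's payoffs gives −5q + 1 = q − 4 ⇒ q = 5/6.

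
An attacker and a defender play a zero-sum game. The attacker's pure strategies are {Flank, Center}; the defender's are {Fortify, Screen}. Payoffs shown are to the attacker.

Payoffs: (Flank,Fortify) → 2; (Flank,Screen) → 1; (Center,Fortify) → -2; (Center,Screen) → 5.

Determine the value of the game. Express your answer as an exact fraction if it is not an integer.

Row minima: Flank → 1, Center → -2; maximin = 1.
Column maxima: Fortify → 2, Screen → 5; minimax = 2.
1 ≠ 2, so there is no saddle point; optimal play is mixed.
Let the attacker play Flank with probability p. Expected payoff against Fortify: 2p + (-2)(1−p) = 4p − 2; against Screen: 1p + 5(1−p) = −4p + 5.
Setting these equal: 4p − 2 = −4p + 5 ⇒ 8p = 7 ⇒ p = 7/8, and the value is (4)·(7/8) − 2 = 3/2.
For the defender: with q = P(Fortify), equating Flank's and Center's payoffs gives q + 1 = −7q + 5 ⇒ q = 1/2.

3/2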